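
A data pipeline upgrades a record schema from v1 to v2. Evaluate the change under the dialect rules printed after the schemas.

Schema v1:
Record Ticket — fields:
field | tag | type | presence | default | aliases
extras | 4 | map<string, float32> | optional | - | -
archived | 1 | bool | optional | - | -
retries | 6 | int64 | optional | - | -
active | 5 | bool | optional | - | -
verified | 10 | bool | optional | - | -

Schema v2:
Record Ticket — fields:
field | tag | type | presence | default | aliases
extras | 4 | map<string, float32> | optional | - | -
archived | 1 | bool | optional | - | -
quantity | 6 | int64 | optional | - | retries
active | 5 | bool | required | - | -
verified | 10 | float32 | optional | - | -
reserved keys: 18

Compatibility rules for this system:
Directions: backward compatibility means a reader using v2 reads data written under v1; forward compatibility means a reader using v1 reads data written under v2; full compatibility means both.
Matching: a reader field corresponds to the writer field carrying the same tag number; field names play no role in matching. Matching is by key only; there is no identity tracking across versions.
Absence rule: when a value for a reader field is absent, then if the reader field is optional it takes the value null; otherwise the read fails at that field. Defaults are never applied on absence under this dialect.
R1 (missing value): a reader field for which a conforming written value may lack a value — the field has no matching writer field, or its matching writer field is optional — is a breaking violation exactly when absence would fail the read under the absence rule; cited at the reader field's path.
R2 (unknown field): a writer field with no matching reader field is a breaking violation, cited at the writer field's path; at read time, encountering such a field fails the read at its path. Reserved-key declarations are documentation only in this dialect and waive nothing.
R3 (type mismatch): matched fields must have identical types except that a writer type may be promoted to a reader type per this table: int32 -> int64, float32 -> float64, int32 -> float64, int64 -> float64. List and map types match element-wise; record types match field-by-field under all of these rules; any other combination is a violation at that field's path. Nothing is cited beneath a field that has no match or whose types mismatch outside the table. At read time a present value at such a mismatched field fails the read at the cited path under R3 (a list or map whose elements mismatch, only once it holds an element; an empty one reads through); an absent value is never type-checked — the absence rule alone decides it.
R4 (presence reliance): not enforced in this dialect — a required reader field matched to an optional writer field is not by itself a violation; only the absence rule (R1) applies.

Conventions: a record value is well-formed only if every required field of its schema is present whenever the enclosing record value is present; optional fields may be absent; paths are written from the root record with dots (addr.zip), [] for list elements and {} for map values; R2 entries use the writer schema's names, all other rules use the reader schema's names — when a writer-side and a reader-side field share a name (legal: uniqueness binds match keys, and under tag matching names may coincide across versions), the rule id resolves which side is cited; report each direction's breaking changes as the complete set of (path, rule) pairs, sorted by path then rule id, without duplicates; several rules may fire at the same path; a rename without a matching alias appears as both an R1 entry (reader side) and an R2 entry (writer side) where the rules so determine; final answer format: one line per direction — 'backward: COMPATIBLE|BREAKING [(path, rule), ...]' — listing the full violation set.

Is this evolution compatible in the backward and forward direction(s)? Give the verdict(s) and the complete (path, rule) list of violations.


backward: BREAKING [(active, R1), (verified, R3)]; forward: BREAKING [(verified, R3)]

arrows below run writer -> reader for Ticket
backward pass over Ticket, reader schema v2, writer schema v1:
  writer optional, map<string, float32> -> map<string, float32>: reader extras maps from writer extras
  writer optional, bool -> bool: reader archived maps from writer archived
  writer optional, int64 -> int64: reader quantity maps from writer retries
  writer optional, bool -> bool: reader active maps from writer active
  writer optional, bool -> float32: reader verified maps from writer verified
  breaking: (active, R1)
  breaking: (verified, R3)
  => backward: BREAKING (2)
forward pass over Ticket, reader schema v1, writer schema v2:
  writer optional, map<string, float32> -> map<string, float32>: reader extras maps from writer extras
  writer optional, bool -> bool: reader archived maps from writer archived
  writer optional, int64 -> int64: reader retries maps from writer quantity
  writer required, bool -> bool: reader active maps from writer active
  writer optional, float32 -> bool: reader verified maps from writer verified
  breaking: (verified, R3)
  => forward: BREAKING (1)


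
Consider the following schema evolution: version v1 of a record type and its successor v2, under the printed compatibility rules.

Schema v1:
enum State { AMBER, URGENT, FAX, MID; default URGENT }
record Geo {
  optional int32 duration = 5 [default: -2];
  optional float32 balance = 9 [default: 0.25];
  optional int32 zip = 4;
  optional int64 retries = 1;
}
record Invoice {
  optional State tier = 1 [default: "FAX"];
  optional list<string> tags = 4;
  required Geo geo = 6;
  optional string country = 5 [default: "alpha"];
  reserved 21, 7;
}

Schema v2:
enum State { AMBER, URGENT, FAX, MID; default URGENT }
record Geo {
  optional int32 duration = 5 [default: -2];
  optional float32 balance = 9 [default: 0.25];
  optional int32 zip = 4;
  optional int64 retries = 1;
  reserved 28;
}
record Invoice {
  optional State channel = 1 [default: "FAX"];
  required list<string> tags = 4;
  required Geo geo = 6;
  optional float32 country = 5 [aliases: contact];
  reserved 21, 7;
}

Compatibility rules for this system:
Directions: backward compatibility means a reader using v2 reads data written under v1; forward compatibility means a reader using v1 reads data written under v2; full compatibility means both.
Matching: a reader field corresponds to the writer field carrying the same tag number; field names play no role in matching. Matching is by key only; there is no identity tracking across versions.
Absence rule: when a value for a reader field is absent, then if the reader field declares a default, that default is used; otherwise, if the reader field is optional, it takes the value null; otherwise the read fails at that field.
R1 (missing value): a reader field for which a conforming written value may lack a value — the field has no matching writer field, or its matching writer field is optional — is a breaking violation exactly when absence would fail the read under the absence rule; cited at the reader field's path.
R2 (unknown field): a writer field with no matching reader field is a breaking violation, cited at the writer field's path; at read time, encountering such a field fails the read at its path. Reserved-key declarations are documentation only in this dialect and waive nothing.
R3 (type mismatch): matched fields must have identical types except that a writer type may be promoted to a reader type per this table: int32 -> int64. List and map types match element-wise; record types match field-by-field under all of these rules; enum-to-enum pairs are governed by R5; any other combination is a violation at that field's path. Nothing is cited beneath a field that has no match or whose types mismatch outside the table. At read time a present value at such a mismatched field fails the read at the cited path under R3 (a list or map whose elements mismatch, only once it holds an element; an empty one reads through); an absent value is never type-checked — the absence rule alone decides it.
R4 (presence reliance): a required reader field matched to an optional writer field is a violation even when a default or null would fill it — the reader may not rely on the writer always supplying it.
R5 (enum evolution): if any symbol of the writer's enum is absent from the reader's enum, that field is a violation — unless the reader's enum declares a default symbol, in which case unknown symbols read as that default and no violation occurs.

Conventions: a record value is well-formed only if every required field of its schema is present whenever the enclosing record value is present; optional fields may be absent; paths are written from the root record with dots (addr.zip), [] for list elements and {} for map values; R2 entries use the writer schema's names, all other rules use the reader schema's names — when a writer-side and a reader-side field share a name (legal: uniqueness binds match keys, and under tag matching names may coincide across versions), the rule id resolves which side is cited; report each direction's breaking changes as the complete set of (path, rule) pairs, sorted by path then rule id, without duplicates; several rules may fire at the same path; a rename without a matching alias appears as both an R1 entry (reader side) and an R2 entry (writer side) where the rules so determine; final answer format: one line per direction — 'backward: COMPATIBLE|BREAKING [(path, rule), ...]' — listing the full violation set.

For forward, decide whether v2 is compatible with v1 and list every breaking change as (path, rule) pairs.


each type pair in Invoice: writer, then reader
forward for Invoice (reader v1, writer v2):
  tier: State -> State, writer optional; from channel
  tags: list<string> -> list<string>, writer required; from tags
  geo: Geo -> Geo, writer required; from geo
  country: float32 -> string, writer optional; from country
  geo.duration: int32 -> int32, writer optional; from geo.duration
  geo.balance: float32 -> float32, writer optional; from geo.balance
  geo.zip: int32 -> int32, writer optional; from geo.zip
  geo.retries: int64 -> int64, writer optional; from geo.retries
  breaking: (country, R3)
  => forward verdict for Invoice: BREAKING, 1 violation(s)
the other Invoice changes do not affect what is asked:
  renamed field tier to channel in record Invoice -> triggers nothing under Invoice's printed rules — same verdict
  field tags in record Invoice: optional changed to required -> matters only for Invoice's backward compatibility — outside the asked direction

forward: BREAKING [(country, R3)]


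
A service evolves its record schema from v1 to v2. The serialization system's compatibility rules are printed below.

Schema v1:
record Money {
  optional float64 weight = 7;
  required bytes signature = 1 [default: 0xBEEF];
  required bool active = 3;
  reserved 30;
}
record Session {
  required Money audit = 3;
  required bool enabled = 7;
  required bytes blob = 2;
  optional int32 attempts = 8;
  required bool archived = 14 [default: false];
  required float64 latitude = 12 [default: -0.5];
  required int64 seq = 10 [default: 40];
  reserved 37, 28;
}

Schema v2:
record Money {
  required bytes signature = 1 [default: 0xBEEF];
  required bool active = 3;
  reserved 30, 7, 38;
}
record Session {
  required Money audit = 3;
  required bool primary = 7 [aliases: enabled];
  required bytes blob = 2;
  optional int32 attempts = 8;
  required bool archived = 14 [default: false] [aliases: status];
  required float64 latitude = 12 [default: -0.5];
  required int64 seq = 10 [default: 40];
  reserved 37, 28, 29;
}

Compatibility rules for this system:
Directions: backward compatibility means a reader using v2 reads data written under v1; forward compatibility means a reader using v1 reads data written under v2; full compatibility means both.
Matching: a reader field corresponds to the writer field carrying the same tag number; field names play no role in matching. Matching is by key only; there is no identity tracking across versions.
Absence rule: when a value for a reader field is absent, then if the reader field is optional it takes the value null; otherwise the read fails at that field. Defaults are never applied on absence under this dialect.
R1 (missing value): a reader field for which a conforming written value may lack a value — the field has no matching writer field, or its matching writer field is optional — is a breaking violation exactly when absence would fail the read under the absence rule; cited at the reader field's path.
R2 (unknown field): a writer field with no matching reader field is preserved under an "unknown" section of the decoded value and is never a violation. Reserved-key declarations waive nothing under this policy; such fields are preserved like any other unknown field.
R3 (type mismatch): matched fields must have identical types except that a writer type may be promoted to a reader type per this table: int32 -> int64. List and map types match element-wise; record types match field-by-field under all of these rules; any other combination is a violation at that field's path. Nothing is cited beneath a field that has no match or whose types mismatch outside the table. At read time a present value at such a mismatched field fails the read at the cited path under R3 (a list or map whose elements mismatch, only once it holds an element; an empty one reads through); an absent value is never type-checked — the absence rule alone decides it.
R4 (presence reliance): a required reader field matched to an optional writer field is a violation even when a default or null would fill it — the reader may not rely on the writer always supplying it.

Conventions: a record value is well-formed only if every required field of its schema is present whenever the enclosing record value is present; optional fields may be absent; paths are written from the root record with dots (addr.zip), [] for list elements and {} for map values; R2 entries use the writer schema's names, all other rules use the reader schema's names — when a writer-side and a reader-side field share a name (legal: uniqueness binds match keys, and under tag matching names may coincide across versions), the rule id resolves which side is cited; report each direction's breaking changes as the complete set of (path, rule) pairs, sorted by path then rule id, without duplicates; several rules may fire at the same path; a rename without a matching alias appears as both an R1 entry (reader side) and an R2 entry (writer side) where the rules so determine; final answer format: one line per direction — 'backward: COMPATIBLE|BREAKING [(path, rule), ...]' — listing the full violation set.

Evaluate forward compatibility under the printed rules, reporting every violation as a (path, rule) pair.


forward: COMPATIBLE []

in Session below, arrows point writer -> reader
checking forward for Session: reader v1 against writer v2:
  writer required, Money -> Money: reader audit maps from writer audit
  writer required, bool -> bool: reader enabled maps from writer primary
  writer required, bytes -> bytes: reader blob maps from writer blob
  writer optional, int32 -> int32: reader attempts maps from writer attempts
  writer required, bool -> bool: reader archived maps from writer archived
  writer required, float64 -> float64: reader latitude maps from writer latitude
  writer required, int64 -> int64: reader seq maps from writer seq
  audit.weight: no writer match
  writer required, bytes -> bytes: reader audit.signature maps from writer audit.signature
  writer required, bool -> bool: reader audit.active maps from writer audit.active
  nothing fires on Session: forward is COMPATIBLE
checking off the Session differences that do not matter here:
  removed field weight from record Money (its key 7 joins the reserved list) -> no rule fires on it in Session's dialect; the asked verdict holds
  renamed field enabled to primary in record Session (alias enabled declared on the renamed field) -> no rule fires on it in Session's dialect; the asked verdict holds


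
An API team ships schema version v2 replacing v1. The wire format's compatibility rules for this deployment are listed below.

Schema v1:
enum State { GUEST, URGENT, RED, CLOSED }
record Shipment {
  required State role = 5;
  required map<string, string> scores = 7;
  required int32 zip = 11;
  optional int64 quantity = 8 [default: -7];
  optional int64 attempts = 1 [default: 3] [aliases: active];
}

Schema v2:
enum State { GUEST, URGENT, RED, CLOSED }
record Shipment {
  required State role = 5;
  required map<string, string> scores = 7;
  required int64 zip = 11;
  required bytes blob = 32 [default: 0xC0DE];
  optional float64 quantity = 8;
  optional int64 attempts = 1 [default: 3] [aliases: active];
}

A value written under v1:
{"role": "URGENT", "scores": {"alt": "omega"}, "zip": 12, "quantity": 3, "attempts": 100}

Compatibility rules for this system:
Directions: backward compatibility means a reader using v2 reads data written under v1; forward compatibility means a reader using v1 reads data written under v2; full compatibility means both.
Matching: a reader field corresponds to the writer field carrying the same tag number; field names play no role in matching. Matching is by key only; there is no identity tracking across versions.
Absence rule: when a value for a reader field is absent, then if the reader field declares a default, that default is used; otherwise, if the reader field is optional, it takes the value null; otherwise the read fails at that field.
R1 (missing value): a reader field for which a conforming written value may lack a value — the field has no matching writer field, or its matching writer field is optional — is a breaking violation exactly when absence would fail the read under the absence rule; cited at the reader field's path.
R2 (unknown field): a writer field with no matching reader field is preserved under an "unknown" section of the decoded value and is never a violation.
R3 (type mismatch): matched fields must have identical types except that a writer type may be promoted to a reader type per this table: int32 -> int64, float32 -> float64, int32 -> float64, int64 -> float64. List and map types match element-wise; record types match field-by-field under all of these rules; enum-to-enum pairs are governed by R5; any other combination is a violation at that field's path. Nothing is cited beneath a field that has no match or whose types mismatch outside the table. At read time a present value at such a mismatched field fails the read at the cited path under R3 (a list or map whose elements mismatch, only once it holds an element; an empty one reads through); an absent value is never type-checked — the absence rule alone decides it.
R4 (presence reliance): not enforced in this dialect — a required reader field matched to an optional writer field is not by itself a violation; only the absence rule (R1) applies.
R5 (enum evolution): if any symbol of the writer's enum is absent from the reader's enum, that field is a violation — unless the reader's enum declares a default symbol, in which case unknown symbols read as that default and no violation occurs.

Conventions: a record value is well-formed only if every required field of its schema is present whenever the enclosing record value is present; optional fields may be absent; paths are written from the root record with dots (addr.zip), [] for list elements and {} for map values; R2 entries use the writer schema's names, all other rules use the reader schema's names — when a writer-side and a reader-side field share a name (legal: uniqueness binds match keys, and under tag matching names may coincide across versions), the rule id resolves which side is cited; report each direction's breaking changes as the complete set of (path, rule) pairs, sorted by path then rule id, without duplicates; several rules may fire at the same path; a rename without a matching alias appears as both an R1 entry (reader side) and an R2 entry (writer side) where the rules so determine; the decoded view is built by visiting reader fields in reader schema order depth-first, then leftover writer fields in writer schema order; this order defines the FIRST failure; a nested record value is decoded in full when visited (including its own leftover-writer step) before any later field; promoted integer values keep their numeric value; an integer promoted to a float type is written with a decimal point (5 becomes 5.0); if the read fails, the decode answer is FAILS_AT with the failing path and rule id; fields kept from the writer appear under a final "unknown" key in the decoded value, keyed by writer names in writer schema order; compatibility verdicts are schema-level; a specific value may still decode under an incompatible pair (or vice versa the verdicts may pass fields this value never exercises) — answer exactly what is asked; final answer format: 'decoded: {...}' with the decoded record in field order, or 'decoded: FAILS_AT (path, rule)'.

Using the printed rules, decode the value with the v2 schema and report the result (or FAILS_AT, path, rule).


in Shipment below, arrows point writer -> reader
decoding the Shipment value with the v2 reader:
  role := "URGENT"
  scores := {"alt": "omega"}
  zip := 12 (int32 -> int64)
  blob := 0xC0DE (no value, default fills)
  quantity := 3.0 (int64 -> float64)
  attempts := 100
  => decoded: {"role": "URGENT", "scores": {"alt": "omega"}, "zip": 12, "blob": 0xC0DE, "quantity": 3.0, "attempts": 100}
remaining Shipment differences; none change what is asked:
  field zip in record Shipment: type int32 changed to int64 -> changes Shipment's schema-level verdicts only — the decode of this value is the same
  field quantity in record Shipment: type int64 changed to float64 (its default is dropped) -> changes Shipment's schema-level verdicts only — the decode of this value is the same

decoded: {"role": "URGENT", "scores": {"alt": "omega"}, "zip": 12, "blob": 0xC0DE, "quantity": 3.0, "attempts": 100}


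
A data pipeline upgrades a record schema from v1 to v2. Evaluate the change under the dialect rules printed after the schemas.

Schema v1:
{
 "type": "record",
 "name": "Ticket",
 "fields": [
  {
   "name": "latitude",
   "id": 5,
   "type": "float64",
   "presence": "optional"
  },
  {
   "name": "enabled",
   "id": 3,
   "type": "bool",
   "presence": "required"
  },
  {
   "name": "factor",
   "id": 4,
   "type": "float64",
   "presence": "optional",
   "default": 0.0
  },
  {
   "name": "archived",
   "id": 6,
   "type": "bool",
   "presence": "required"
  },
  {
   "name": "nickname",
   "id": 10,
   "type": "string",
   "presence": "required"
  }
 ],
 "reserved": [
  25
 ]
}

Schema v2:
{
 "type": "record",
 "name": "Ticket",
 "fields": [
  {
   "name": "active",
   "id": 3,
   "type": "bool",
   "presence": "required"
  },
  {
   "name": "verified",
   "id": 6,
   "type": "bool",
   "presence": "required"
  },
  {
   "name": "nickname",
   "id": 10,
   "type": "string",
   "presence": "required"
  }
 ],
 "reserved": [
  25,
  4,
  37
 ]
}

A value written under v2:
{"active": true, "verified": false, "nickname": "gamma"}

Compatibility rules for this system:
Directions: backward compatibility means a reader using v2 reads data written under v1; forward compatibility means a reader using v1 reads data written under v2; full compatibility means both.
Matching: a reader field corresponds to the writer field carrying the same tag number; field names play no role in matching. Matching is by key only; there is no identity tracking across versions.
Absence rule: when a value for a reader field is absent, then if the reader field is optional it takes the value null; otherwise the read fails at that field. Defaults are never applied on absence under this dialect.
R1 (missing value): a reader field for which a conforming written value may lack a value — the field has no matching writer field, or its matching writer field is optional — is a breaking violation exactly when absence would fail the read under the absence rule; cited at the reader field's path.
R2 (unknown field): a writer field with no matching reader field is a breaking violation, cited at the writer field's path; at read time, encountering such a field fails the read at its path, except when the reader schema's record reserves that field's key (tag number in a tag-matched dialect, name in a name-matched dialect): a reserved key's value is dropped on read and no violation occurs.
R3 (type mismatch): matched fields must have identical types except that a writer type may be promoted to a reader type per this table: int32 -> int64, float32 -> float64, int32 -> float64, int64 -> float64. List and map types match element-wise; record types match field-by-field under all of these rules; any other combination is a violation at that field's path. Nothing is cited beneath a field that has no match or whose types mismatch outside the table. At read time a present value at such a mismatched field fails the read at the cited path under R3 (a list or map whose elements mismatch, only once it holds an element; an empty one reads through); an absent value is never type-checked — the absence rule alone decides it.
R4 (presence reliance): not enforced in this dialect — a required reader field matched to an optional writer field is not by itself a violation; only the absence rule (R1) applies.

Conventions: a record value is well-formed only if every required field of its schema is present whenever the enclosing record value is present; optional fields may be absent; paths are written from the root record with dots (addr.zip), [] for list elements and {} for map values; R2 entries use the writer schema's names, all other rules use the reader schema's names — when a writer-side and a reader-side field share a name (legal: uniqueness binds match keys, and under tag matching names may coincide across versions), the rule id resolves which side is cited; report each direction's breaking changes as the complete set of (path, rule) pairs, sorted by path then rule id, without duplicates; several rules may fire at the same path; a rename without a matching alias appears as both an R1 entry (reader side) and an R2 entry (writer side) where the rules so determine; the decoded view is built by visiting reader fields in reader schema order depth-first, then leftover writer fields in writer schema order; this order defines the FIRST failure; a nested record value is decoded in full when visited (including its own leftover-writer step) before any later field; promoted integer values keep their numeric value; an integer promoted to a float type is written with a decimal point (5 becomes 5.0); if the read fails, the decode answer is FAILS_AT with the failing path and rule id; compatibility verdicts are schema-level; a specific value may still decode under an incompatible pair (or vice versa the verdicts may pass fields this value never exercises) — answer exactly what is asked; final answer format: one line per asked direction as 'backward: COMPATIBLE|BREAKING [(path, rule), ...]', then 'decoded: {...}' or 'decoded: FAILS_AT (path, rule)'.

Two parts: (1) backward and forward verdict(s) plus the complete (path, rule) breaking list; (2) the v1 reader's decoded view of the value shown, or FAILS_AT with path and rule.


backward: BREAKING [(latitude, R2)]; forward: COMPATIBLE []; decoded: {"latitude": null, "enabled": true, "factor": null, "archived": false, "nickname": "gamma"}

the writer's type comes first in each Ticket pair
backward pass over Ticket, reader schema v2, writer schema v1:
  bool -> bool, writer required: active aligns to enabled
  bool -> bool, writer required: verified aligns to archived
  string -> string, writer required: nickname aligns to nickname
  writer latitude: unknown to reader
  writer factor: unknown to reader
  R2 fires at latitude
  => backward verdict for Ticket: BREAKING, 1 violation(s)
forward pass over Ticket, reader schema v1, writer schema v2:
  latitude: no writer-side match
  bool -> bool, writer required: enabled aligns to active
  factor: no writer-side match
  bool -> bool, writer required: archived aligns to verified
  string -> string, writer required: nickname aligns to nickname
  nothing fires on Ticket: forward is COMPATIBLE
decode walk for Ticket under reader schema v1:
  latitude := null (not supplied -> null)
  enabled := true (from writer active)
  factor := null (not supplied -> null)
  archived := false (from writer verified)
  nickname := "gamma"
  => decoded: {"latitude": null, "enabled": true, "factor": null, "archived": false, "nickname": "gamma"}


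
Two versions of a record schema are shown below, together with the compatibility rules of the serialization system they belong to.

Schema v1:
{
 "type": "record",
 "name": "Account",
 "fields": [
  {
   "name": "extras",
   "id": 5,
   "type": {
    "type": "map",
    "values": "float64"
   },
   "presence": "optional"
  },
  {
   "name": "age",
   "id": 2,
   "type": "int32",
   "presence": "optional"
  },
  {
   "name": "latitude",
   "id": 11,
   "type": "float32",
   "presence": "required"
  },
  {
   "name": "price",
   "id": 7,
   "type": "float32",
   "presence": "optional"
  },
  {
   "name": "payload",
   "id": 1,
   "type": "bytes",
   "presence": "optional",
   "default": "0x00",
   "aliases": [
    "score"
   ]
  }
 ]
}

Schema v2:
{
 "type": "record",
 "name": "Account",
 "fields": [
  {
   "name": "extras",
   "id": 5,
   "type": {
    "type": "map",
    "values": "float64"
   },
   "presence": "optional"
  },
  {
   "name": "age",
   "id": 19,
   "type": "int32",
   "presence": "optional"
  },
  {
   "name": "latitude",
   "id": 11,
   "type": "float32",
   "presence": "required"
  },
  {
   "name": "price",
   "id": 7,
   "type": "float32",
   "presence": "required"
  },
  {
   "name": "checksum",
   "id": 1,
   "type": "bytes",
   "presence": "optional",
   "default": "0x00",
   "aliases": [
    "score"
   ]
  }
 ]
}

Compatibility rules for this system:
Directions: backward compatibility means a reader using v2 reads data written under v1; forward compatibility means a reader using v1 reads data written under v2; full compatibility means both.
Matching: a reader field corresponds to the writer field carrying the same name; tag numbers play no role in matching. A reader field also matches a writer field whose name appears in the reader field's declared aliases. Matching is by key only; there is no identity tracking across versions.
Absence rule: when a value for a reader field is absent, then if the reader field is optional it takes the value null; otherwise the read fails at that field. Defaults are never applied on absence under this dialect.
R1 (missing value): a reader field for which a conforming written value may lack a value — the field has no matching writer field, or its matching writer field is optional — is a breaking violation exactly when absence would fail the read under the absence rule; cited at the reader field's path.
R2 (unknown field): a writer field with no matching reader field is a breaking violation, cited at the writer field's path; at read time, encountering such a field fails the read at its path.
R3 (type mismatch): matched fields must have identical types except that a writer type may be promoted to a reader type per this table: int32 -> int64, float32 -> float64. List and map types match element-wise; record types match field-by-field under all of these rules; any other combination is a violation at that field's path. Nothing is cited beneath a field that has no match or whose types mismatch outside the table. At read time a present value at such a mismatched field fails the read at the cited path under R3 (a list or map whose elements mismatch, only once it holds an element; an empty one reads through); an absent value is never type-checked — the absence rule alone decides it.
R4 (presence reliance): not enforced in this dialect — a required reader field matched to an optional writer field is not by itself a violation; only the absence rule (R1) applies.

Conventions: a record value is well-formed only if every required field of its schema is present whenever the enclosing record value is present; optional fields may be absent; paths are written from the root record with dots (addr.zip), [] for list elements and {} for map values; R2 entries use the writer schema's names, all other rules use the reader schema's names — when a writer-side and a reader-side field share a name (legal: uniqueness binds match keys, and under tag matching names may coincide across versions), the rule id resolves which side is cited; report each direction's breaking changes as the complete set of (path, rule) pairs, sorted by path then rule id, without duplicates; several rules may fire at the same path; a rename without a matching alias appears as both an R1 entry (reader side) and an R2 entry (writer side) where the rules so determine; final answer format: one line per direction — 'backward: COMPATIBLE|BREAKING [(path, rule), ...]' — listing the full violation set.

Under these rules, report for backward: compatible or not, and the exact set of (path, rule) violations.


in Account below, arrows point writer -> reader
checking backward for Account: reader v2 against writer v1:
  extras: map<string, float64> -> map<string, float64>, writer optional; from extras
  age: int32 -> int32, writer optional; from age
  latitude: float32 -> float32, writer required; from latitude
  price: float32 -> float32, writer optional; from price
  checksum has no writer counterpart
  payload (writer side), unknown to reader
  rule R2 violated at payload
  rule R1 violated at price
  backward on Account therefore BREAKING (2)
the rest of the Account diff is inert for this question:
  field age in record Account: tag 2 changed to 19 -> inert for the asked Account verdict: nothing fires

backward: BREAKING [(payload, R2), (price, R1)]


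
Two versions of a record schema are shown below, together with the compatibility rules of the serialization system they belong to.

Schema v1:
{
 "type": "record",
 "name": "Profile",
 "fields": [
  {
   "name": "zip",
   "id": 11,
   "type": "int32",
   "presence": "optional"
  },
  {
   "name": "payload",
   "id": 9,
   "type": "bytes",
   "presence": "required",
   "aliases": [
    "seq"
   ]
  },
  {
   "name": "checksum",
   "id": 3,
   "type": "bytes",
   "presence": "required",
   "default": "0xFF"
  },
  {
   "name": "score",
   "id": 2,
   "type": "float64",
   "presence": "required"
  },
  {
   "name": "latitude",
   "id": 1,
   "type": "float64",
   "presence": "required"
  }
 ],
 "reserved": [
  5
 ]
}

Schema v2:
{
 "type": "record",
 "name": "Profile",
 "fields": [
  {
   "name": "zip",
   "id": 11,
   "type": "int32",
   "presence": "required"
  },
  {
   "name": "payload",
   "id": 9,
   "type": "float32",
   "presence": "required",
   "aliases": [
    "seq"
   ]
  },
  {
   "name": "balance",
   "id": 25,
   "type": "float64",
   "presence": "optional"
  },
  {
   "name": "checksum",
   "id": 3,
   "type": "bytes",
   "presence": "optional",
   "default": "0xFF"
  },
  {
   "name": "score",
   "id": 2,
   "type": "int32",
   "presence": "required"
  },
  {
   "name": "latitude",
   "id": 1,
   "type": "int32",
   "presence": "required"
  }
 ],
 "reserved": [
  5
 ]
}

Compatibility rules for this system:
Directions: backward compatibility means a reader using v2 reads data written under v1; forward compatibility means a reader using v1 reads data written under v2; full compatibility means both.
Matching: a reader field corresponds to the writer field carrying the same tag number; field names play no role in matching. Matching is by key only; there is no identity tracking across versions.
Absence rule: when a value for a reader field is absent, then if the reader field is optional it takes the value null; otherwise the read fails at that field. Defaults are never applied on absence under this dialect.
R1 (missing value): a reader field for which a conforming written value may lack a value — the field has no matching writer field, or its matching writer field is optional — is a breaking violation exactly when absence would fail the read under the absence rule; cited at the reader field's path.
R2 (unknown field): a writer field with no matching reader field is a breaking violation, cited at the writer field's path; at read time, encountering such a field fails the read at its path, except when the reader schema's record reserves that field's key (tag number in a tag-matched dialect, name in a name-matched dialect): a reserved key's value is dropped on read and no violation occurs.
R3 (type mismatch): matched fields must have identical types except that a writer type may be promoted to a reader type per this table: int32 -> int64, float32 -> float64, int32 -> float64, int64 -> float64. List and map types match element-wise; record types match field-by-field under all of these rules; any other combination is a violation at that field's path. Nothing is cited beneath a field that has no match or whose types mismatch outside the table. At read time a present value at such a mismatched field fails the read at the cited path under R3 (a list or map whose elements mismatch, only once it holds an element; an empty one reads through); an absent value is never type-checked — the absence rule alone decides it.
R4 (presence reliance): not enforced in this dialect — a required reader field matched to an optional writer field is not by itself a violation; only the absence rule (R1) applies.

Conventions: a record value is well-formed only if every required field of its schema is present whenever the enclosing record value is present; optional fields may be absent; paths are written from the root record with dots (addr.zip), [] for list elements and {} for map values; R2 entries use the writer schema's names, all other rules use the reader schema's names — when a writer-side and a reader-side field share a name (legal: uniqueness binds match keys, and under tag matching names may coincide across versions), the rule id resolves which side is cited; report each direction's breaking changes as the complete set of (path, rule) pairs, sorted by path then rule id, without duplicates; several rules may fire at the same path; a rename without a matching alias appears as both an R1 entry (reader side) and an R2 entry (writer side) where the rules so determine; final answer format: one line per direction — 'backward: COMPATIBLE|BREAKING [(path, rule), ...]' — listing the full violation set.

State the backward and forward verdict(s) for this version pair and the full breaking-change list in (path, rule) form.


backward: BREAKING [(latitude, R3), (payload, R3), (score, R3), (zip, R1)]; forward: BREAKING [(balance, R2), (checksum, R1), (payload, R3)]

in Profile below, arrows point writer -> reader
backward on Profile — v2 reading data written by v1:
  writer optional, int32 -> int32: reader zip maps from writer zip
  writer required, bytes -> float32: reader payload maps from writer payload
  balance: no writer match
  writer required, bytes -> bytes: reader checksum maps from writer checksum
  writer required, float64 -> int32: reader score maps from writer score
  writer required, float64 -> int32: reader latitude maps from writer latitude
  breaking: (latitude, R3)
  breaking: (payload, R3)
  breaking: (score, R3)
  breaking: (zip, R1)
  => backward verdict for Profile: BREAKING, 4 violation(s)
forward on Profile — v1 reading data written by v2:
  writer required, int32 -> int32: reader zip maps from writer zip
  writer required, float32 -> bytes: reader payload maps from writer payload
  writer optional, bytes -> bytes: reader checksum maps from writer checksum
  writer required, int32 -> float64: reader score maps from writer score
  writer required, int32 -> float64: reader latitude maps from writer latitude
  writer balance: unknown to reader
  breaking: (balance, R2)
  breaking: (checksum, R1)
  breaking: (payload, R3)
  => forward verdict for Profile: BREAKING, 3 violation(s)


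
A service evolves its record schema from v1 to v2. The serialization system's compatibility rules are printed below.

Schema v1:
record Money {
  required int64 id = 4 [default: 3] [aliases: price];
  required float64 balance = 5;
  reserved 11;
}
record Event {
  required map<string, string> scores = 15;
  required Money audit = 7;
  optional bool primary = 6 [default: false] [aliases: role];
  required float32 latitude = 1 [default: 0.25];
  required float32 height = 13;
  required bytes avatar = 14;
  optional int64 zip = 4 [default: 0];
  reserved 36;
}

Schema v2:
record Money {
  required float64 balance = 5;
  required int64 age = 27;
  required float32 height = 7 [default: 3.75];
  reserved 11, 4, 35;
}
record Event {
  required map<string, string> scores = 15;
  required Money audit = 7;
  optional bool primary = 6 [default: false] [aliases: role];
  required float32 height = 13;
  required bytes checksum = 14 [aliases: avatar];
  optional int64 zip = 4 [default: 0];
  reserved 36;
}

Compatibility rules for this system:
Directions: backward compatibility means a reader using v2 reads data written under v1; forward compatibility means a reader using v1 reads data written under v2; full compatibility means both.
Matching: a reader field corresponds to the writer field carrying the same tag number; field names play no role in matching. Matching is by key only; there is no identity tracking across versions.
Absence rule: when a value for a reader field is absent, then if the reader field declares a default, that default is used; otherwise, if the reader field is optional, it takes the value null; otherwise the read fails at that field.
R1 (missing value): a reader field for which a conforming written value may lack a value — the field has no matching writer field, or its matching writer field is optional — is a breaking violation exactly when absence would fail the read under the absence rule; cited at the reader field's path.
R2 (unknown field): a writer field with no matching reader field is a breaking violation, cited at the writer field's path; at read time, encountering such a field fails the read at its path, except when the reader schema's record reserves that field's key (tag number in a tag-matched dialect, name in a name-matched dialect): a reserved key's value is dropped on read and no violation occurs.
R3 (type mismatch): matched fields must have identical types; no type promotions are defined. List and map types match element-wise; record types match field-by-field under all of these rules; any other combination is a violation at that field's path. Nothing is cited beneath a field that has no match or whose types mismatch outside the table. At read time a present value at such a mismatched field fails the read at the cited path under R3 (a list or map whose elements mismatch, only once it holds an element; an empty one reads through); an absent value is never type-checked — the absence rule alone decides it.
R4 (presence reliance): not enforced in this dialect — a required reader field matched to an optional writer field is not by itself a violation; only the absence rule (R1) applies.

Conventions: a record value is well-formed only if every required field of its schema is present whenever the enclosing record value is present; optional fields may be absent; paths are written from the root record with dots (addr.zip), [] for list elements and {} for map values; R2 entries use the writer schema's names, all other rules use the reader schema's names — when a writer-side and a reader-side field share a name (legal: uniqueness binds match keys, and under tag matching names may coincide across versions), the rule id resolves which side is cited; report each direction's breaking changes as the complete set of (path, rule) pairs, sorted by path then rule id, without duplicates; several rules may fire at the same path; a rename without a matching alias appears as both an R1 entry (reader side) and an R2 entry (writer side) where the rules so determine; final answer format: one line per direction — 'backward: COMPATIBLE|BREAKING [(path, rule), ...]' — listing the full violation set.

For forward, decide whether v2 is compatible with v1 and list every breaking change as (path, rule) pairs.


arrows below run writer -> reader for Event
forward for Event (reader v1, writer v2):
  writer required, map<string, string> -> map<string, string>: reader scores maps from writer scores
  writer required, Money -> Money: reader audit maps from writer audit
  writer optional, bool -> bool: reader primary maps from writer primary
  no writer field matches reader latitude
  writer required, float32 -> float32: reader height maps from writer height
  writer required, bytes -> bytes: reader avatar maps from writer checksum
  writer optional, int64 -> int64: reader zip maps from writer zip
  no writer field matches reader audit.id
  writer required, float64 -> float64: reader audit.balance maps from writer audit.balance
  writer field audit.age has no reader counterpart
  writer field audit.height has no reader counterpart
  breaking: (audit.age, R2)
  breaking: (audit.height, R2)
  => forward verdict for Event: BREAKING, 2 violation(s)
the other Event changes do not affect what is asked:
  renamed field avatar to checksum in record Event (alias avatar declared on the renamed field) -> triggers nothing under Event's printed rules — same verdict
  removed field latitude from record Event -> its effect on Event is confined to the backward direction, not asked
  removed field id from record Money (its key 4 joins the reserved list) -> triggers nothing under Event's printed rules — same verdict

forward: BREAKING [(audit.age, R2), (audit.height, R2)]
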